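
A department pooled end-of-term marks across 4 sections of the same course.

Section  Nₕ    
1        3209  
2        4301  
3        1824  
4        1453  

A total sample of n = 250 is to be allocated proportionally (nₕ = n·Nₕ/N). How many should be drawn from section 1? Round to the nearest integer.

N = 3209 + 4301 + 1824 + 1453 = 10787.
n_1 = 250·3209/10787 = 74.372... → 74.

74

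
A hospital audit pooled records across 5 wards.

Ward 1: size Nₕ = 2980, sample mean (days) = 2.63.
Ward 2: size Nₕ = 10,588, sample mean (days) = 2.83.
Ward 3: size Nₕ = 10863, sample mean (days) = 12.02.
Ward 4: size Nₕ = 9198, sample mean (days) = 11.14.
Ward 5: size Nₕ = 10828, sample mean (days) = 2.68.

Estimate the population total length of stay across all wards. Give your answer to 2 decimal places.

1: 2980·2.63 = 7837.4
2: 10588·2.83 = 29964.04
3: 10863·12.02 = 130573.26
4: 9198·11.14 = 102465.72
5: 10828·2.68 = 29019.04
τ̂ = Σ Nₕx̄ₕ = 299859.46.

299859.46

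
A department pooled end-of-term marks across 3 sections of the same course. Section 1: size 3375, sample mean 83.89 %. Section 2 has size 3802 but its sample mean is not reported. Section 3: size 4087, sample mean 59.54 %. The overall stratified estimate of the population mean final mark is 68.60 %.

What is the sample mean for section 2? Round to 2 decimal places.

N = 3375 + 3802 + 4087 = 11264.
Overall total = μ·N = 68.60·11264 = 772710.4.
Subtract the known strata: 3375·83.89 + 4087·59.54 = 526468.73.
Remaining total for section 2: 772710.4 − 526468.73 = 246241.67.
Divide by its size: 246241.67 / 3802 = 64.7664... → 64.77.

64.77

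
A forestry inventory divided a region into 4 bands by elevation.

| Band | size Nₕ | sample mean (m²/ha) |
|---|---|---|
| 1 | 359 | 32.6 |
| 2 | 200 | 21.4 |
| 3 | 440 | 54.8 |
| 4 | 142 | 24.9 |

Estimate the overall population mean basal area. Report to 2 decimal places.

38.24

x̄_st = (Σ Nₕx̄ₕ) / (Σ Nₕ) = (359·32.6 + 200·21.4 + 440·54.8 + 142·24.9) / 1141
= 43631.2 / 1141 = 38.2394... → 38.24.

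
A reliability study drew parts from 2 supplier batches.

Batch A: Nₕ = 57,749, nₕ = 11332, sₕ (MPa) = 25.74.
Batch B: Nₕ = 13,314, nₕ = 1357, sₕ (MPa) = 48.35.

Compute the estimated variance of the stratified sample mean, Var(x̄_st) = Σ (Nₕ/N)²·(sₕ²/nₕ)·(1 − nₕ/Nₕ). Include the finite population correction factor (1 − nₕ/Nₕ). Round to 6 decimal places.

0.085342

N = 71063; Wₕ = Nₕ/N.
batch A: (57749/71063)²·25.74²/11332·(1 − 11332/57749) = 0.031034516
batch B: (13314/71063)²·48.35²/1357·(1 − 1357/13314) = 0.054307125
Sum = 0.085341642 → 0.085342.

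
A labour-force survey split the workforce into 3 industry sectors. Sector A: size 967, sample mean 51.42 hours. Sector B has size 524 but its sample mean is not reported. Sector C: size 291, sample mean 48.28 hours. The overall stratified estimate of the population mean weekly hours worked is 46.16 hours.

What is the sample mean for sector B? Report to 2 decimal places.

N = 967 + 524 + 291 = 1782.
Overall total = μ·N = 46.16·1782 = 82257.12.
Subtract the known strata: 967·51.42 + 291·48.28 = 63772.62.
Remaining total for sector B: 82257.12 − 63772.62 = 18484.5.
Divide by its size: 18484.5 / 524 = 35.2758... → 35.28.

35.28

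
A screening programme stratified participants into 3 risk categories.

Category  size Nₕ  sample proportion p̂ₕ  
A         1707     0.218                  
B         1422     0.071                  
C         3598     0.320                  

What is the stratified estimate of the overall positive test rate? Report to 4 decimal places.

Wₕ = Nₕ/N with N = 6727: 0.2538, 0.2114, 0.5349.
p̂_st = 0.2538·0.218 + 0.2114·0.071 + 0.5349·0.320 ≈ 0.241482... → 0.2415.

0.2415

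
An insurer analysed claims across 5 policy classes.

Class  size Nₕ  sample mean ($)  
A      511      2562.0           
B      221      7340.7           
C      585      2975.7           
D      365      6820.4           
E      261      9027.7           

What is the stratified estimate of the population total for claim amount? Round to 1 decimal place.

Estimate total by summing Nₕ·x̄ₕ over strata.
511·2562.0 + 221·7340.7 + 585·2975.7 + 365·6820.4 + 261·9027.7 = 1309182 + 1622294.7 + 1740784.5 + 2489446 + 2356229.7 = 9517936.9.

9517936.9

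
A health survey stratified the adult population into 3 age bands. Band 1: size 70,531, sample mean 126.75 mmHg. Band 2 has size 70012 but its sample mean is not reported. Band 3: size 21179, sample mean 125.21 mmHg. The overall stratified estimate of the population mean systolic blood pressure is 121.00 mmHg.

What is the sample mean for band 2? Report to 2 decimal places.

Σ Nₕx̄ₕ = N·μ, so 70012·x̄_2 = 161722·121.00 − (70531·126.75 + 21179·125.21).
= 19568362 − 11591626.84 = 7976735.16.
x̄_2 = 7976735.16 / 70012 = 113.9338... → 113.93.

113.93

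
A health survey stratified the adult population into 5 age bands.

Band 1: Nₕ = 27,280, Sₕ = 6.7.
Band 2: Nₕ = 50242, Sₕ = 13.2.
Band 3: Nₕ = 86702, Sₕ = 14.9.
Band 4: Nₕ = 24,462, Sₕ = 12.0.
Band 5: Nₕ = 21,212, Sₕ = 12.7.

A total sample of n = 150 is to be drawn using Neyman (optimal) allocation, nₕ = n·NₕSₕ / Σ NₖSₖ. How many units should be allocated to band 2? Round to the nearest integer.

37

1: NₕSₕ = 27280·6.7 = 182776
2: NₕSₕ = 50242·13.2 = 663194.4
3: NₕSₕ = 86702·14.9 = 1291859.8
4: NₕSₕ = 24462·12.0 = 293544
5: NₕSₕ = 21212·12.7 = 269392.4
Σ NₕSₕ = 2700766.6.
n_2 = 150·663194.4/2700766.6 = 36.834... → 37.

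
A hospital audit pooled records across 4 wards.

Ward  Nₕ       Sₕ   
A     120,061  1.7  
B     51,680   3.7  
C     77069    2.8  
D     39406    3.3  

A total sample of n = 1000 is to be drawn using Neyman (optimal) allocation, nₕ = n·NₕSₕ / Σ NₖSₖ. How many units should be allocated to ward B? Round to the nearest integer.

A: NₕSₕ = 120061·1.7 = 204103.7
B: NₕSₕ = 51680·3.7 = 191216
C: NₕSₕ = 77069·2.8 = 215793.2
D: NₕSₕ = 39406·3.3 = 130039.8
Σ NₕSₕ = 741152.7.
n_B = 1000·191216/741152.7 = 257.998... → 258.

258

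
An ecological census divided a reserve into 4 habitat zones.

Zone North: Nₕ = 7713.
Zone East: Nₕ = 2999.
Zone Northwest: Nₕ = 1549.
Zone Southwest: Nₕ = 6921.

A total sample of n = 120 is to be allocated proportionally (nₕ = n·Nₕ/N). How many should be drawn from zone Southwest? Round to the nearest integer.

43

Share of zone Southwest = 6921/19182 = 0.36081.
Allocate 120 × 0.36081 = 43.297... → 43.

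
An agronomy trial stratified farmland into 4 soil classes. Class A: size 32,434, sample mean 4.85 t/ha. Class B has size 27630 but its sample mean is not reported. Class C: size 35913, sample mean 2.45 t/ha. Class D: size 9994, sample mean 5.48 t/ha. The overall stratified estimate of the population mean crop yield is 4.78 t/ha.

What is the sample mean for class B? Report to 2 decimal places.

7.47

N = 32434 + 27630 + 35913 + 9994 = 105971.
Overall total = μ·N = 4.78·105971 = 506541.38.
Subtract the known strata: 32434·4.85 + 35913·2.45 + 9994·5.48 = 300058.87.
Remaining total for class B: 506541.38 − 300058.87 = 206482.51.
Divide by its size: 206482.51 / 27630 = 7.4731... → 7.47.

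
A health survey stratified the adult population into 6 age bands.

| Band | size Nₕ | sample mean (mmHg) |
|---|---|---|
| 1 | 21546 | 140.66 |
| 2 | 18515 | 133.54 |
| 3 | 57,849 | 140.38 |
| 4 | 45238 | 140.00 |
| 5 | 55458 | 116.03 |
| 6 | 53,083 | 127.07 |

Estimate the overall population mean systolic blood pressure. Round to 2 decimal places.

131.66

x̄_st = (Σ Nₕx̄ₕ) / (Σ Nₕ) = (21546·140.66 + 18515·133.54 + 57849·140.38 + 45238·140.00 + 55458·116.03 + 53083·127.07) / 251689
= 33137364.63 / 251689 = 131.6600... → 131.66.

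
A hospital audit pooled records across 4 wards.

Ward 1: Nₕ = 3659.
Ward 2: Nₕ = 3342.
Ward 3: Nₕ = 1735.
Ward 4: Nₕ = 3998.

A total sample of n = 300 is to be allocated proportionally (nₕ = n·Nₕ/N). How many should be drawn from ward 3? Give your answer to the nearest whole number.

N = 3659 + 3342 + 1735 + 3998 = 12734.
n_3 = 300·1735/12734 = 40.875... → 41.

41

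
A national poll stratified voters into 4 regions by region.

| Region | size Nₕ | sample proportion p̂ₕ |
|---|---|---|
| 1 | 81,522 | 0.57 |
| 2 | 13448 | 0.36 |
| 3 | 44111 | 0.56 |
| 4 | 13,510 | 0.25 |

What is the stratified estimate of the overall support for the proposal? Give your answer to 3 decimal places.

N = 81522 + 13448 + 44111 + 13510 = 152591.
Overall proportion = Σ (Nₕ/N)·p̂ₕ.
Σ Nₕp̂ₕ = 46467.54 + 4841.28 + 24702.16 + 3377.5 = 79388.48.
79388.48 / 152591 = 0.52027... → 0.520.

0.520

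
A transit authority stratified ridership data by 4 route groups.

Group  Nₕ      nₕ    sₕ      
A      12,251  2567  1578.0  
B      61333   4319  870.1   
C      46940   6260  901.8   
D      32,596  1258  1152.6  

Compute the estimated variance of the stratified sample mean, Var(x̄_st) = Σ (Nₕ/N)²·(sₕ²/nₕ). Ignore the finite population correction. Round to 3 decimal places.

94.399

N = 153120; Wₕ = Nₕ/N.
group A: (12251/153120)²·1578.0²/2567 = 6.209654
group B: (61333/153120)²·870.1²/4319 = 28.124170
group C: (46940/153120)²·901.8²/6260 = 12.208673
group D: (32596/153120)²·1152.6²/1258 = 47.856548
Sum = 94.399044 → 94.399.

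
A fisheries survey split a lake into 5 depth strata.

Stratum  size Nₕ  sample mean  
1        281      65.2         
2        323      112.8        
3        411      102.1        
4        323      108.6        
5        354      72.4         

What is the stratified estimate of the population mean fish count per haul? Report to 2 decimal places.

x̄_st = (Σ Nₕx̄ₕ) / (Σ Nₕ) = (281·65.2 + 323·112.8 + 411·102.1 + 323·108.6 + 354·72.4) / 1692
= 157426.1 / 1692 = 93.0414... → 93.04.

93.04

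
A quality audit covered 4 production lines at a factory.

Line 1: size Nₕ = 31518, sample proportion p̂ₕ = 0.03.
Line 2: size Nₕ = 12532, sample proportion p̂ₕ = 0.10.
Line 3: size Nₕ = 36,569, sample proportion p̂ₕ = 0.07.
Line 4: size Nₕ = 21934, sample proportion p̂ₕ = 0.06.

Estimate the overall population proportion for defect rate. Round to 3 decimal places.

0.059

Wₕ = Nₕ/N with N = 102553: 0.3073, 0.1222, 0.3566, 0.2139.
p̂_st = 0.3073·0.03 + 0.1222·0.10 + 0.3566·0.07 + 0.2139·0.06 ≈ 0.05923... → 0.059.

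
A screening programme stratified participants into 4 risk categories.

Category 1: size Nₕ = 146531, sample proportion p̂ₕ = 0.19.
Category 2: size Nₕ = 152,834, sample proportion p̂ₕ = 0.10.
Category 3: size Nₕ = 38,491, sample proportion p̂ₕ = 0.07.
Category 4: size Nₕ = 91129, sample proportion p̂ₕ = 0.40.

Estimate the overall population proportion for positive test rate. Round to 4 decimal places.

0.1918

N = 146531 + 152834 + 38491 + 91129 = 428985.
Overall proportion = Σ (Nₕ/N)·p̂ₕ.
Σ Nₕp̂ₕ = 27840.89 + 15283.4 + 2694.37 + 36451.6 = 82270.26.
82270.26 / 428985 = 0.191779... → 0.1918.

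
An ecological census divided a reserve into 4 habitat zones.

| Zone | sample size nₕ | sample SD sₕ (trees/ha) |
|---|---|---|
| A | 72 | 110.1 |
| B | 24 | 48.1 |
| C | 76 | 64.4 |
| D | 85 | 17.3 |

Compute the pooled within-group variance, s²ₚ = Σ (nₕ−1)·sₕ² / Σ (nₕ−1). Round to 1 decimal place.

Degrees of freedom: 71 + 23 + 75 + 84 = 253.
Σ(nₕ−1)sₕ² = 71·12122.01 + 23·2313.61 + 75·4147.36 + 84·299.29 = 1250068.1.
s²ₚ = 1250068.1 / 253 = 4940.981... → 4941.0.

4941.0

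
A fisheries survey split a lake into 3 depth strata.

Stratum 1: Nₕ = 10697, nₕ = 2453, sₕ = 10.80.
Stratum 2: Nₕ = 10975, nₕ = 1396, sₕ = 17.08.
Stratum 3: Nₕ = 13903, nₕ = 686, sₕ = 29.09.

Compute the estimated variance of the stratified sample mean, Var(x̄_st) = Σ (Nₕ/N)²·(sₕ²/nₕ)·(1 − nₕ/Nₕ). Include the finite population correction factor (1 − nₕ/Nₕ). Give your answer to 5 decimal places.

N = 35575. Term for each stratum: Wₕ²sₕ²/nₕ·(1−nₕ/Nₕ).
Var(x̄_st) = 0.00331330 + 0.01735902 + 0.17910797 = 0.19978029 → 0.19978.

0.19978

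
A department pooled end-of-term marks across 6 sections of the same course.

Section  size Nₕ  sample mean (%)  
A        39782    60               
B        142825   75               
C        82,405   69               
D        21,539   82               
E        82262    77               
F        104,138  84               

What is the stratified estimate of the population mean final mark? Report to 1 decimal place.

N = 39782 + 142825 + 82405 + 21539 + 82262 + 104138 = 472951.
Weight each subgroup mean by Nₕ/N and sum.
Σ Nₕx̄ₕ = 39782·60 + 142825·75 + 82405·69 + 21539·82 + 82262·77 + 104138·84 = 2386920 + 10711875 + 5685945 + 1766198 + 6334174 + 8747592 = 35632704.
Divide by N: 35632704 / 472951 = 75.341... → 75.3.

75.3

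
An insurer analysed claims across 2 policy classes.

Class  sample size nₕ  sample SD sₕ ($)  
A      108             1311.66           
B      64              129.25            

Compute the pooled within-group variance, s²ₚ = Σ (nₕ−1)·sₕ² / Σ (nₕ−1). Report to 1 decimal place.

1089063.6

Degrees of freedom: 107 + 63 = 170.
Σ(nₕ−1)sₕ² = 107·1720451.9556 + 63·16705.5625 = 185140809.6867.
s²ₚ = 185140809.6867 / 170 = 1089063.586... → 1089063.6.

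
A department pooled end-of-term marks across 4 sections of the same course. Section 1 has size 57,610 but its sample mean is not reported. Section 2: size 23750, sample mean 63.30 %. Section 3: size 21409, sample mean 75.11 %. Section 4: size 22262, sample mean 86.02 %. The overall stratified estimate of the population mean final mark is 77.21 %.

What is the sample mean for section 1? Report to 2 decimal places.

80.32

Σ Nₕx̄ₕ = N·μ, so 57610·x̄_1 = 125031·77.21 − (23750·63.30 + 21409·75.11 + 22262·86.02).
= 9653643.51 − 5026382.23 = 4627261.28.
x̄_1 = 4627261.28 / 57610 = 80.3205... → 80.32.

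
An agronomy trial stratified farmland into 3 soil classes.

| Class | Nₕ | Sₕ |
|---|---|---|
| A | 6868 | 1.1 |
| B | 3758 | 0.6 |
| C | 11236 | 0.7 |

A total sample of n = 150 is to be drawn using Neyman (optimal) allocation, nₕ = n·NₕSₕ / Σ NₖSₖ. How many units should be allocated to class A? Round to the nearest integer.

Σ NₕSₕ = 6868·1.1 + 3758·0.6 + 11236·0.7 = 17674.8.
Share for A: 7554.8/17674.8 = 0.42743.
n_A = 150 × 0.42743 = 64.115... → 64.

64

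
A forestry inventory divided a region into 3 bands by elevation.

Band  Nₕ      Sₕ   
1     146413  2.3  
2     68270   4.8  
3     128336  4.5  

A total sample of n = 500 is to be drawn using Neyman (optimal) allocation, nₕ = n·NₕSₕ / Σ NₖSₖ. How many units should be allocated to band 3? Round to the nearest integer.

233

Σ NₕSₕ = 146413·2.3 + 68270·4.8 + 128336·4.5 = 1241957.9.
Share for 3: 577512/1241957.9 = 0.46500.
n_3 = 500 × 0.46500 = 232.501... → 233.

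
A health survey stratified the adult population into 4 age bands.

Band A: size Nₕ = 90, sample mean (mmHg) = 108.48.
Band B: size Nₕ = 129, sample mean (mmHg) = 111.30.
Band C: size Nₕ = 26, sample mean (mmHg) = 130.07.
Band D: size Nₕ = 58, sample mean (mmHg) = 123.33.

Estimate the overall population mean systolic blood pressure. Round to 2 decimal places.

N = 303; weights Wₕ = Nₕ/N = (0.2970, 0.4257, 0.0858, 0.1914).
x̄_st = Σ Wₕ·x̄ₕ = 0.2970·108.48 + 0.4257·111.30 + 0.0858·130.07 + 0.1914·123.33 ≈ 114.3758...
→ 114.38.

114.38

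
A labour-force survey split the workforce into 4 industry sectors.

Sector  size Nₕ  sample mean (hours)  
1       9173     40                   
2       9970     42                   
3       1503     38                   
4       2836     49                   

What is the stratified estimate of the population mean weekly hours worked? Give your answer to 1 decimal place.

41.8

x̄_st = (Σ Nₕx̄ₕ) / (Σ Nₕ) = (9173·40 + 9970·42 + 1503·38 + 2836·49) / 23482
= 981738 / 23482 = 41.808... → 41.8.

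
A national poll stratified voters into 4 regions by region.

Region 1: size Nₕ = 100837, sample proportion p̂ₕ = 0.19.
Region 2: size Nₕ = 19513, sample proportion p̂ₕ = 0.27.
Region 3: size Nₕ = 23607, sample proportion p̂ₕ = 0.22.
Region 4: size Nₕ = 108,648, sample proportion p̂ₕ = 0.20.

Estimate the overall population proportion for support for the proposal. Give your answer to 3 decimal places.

0.203

Wₕ = Nₕ/N with N = 252605: 0.3992, 0.0772, 0.0935, 0.4301.
p̂_st = 0.3992·0.19 + 0.0772·0.27 + 0.0935·0.22 + 0.4301·0.20 ≈ 0.20328... → 0.203.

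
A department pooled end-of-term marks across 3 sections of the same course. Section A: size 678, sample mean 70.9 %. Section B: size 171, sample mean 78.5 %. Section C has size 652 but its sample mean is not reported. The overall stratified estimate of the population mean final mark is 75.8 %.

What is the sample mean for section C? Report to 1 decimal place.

N = 678 + 171 + 652 = 1501.
Overall total = μ·N = 75.8·1501 = 113775.8.
Subtract the known strata: 678·70.9 + 171·78.5 = 61493.7.
Remaining total for section C: 113775.8 − 61493.7 = 52282.1.
Divide by its size: 52282.1 / 652 = 80.187... → 80.2.

80.2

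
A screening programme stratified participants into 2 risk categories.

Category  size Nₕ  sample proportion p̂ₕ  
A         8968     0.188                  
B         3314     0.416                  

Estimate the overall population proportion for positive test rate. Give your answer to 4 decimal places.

0.2495

Wₕ = Nₕ/N with N = 12282: 0.7302, 0.2698.
p̂_st = 0.7302·0.188 + 0.2698·0.416 ≈ 0.249520... → 0.2495.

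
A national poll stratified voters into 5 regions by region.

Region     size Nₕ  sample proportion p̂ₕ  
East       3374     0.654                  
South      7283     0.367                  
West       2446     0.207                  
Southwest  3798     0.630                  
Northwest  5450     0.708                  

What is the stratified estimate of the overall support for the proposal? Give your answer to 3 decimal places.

N = 3374 + 7283 + 2446 + 3798 + 5450 = 22351.
Overall proportion = Σ (Nₕ/N)·p̂ₕ.
Σ Nₕp̂ₕ = 2206.596 + 2672.861 + 506.322 + 2392.74 + 3858.6 = 11637.119.
11637.119 / 22351 = 0.52065... → 0.521.

0.521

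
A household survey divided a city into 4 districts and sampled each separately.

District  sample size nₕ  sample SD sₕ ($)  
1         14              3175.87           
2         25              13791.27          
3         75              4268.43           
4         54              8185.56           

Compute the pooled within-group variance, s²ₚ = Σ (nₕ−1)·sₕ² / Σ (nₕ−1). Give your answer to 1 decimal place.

1: (14−1)·3175.87² = 13·10086150.2569 = 131119953.3397
2: (25−1)·13791.27² = 24·190199128.2129 = 4564779077.1096
3: (75−1)·4268.43² = 74·18219494.6649 = 1348242605.2026
4: (54−1)·8185.56² = 53·67003392.5136 = 3551179803.2208
Numerator = 9595321438.8727; denominator = Σ(nₕ−1) = 164.
s²ₚ = 9595321438.8727/164 = 58508057.554... → 58508057.6.

58508057.6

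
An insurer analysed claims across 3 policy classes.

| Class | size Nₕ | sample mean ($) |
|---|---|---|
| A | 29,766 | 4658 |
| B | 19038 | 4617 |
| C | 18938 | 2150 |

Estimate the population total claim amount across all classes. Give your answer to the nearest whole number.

267265174

A: 29766·4658 = 138650028
B: 19038·4617 = 87898446
C: 18938·2150 = 40716700
τ̂ = Σ Nₕx̄ₕ = 267265174.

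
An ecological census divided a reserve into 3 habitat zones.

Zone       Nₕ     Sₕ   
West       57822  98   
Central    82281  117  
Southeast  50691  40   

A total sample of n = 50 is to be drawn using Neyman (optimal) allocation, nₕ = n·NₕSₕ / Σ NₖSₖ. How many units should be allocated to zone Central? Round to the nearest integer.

28

West: NₕSₕ = 57822·98 = 5666556
Central: NₕSₕ = 82281·117 = 9626877
Southeast: NₕSₕ = 50691·40 = 2027640
Σ NₕSₕ = 17321073.
n_Central = 50·9626877/17321073 = 27.789... → 28.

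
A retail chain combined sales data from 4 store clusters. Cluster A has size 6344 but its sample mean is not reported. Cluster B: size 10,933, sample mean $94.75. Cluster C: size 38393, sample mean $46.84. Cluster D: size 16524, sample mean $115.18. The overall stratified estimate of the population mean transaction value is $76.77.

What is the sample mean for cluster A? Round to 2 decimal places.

Σ Nₕx̄ₕ = N·μ, so 6344·x̄_A = 72194·76.77 − (10933·94.75 + 38393·46.84 + 16524·115.18).
= 5542333.38 − 4737464.19 = 804869.19.
x̄_A = 804869.19 / 6344 = 126.8709... → 126.87.

126.87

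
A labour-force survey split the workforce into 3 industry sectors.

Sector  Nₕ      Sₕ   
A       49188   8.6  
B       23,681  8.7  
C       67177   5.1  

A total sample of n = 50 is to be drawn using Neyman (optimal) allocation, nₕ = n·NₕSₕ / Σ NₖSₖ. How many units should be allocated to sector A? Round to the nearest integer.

A: NₕSₕ = 49188·8.6 = 423016.8
B: NₕSₕ = 23681·8.7 = 206024.7
C: NₕSₕ = 67177·5.1 = 342602.7
Σ NₕSₕ = 971644.2.
n_A = 50·423016.8/971644.2 = 21.768... → 22.

22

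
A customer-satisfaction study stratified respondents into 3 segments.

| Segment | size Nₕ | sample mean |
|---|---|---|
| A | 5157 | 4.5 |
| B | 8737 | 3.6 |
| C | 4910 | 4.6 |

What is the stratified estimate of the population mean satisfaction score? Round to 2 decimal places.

x̄_st = (Σ Nₕx̄ₕ) / (Σ Nₕ) = (5157·4.5 + 8737·3.6 + 4910·4.6) / 18804
= 77245.7 / 18804 = 4.1079... → 4.11.

4.11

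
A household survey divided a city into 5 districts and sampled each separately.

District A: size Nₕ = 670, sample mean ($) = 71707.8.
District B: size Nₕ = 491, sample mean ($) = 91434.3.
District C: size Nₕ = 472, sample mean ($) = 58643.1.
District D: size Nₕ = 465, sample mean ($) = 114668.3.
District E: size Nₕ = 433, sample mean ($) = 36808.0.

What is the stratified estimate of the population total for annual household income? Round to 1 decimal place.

189876634.0

A: 670·71707.8 = 48044226
B: 491·91434.3 = 44894241.3
C: 472·58643.1 = 27679543.2
D: 465·114668.3 = 53320759.5
E: 433·36808.0 = 15937864
τ̂ = Σ Nₕx̄ₕ = 189876634.0.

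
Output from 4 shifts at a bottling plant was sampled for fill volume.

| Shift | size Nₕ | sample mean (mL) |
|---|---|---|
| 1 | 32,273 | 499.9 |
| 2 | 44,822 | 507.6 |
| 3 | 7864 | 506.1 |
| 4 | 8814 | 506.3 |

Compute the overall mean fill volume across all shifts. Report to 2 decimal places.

504.70

N = 32273 + 44822 + 7864 + 8814 = 93773.
Weight each subgroup mean by Nₕ/N and sum.
Σ Nₕx̄ₕ = 32273·499.9 + 44822·507.6 + 7864·506.1 + 8814·506.3 = 16133272.7 + 22751647.2 + 3979970.4 + 4462528.2 = 47327418.5.
Divide by N: 47327418.5 / 93773 = 504.7020... → 504.70.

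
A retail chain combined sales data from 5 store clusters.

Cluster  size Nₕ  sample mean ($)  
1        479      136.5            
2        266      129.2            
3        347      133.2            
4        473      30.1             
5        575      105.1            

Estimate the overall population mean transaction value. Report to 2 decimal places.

x̄_st = (Σ Nₕx̄ₕ) / (Σ Nₕ) = (479·136.5 + 266·129.2 + 347·133.2 + 473·30.1 + 575·105.1) / 2140
= 220640.9 / 2140 = 103.1032... → 103.10.

103.10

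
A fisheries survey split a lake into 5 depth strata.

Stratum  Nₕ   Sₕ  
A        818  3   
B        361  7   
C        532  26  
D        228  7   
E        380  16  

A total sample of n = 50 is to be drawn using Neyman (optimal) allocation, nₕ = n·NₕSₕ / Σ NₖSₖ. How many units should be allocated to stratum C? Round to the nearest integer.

A: NₕSₕ = 818·3 = 2454
B: NₕSₕ = 361·7 = 2527
C: NₕSₕ = 532·26 = 13832
D: NₕSₕ = 228·7 = 1596
E: NₕSₕ = 380·16 = 6080
Σ NₕSₕ = 26489.
n_C = 50·13832/26489 = 26.109... → 26.

26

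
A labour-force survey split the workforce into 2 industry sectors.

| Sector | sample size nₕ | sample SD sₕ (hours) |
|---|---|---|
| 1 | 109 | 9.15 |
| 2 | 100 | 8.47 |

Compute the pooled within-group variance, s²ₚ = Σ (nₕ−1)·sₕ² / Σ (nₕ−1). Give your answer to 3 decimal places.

77.992

1: (109−1)·9.15² = 108·83.7225 = 9042.03
2: (100−1)·8.47² = 99·71.7409 = 7102.3491
Numerator = 16144.3791; denominator = Σ(nₕ−1) = 207.
s²ₚ = 16144.3791/207 = 77.99217... → 77.992.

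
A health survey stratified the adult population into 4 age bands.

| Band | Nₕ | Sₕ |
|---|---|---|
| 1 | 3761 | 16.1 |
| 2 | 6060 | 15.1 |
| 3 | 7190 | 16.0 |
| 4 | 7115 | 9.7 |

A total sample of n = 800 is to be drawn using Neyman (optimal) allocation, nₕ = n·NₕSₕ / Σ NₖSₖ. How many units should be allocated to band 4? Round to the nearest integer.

164

1: NₕSₕ = 3761·16.1 = 60552.1
2: NₕSₕ = 6060·15.1 = 91506
3: NₕSₕ = 7190·16.0 = 115040
4: NₕSₕ = 7115·9.7 = 69015.5
Σ NₕSₕ = 336113.6.
n_4 = 800·69015.5/336113.6 = 164.267... → 164.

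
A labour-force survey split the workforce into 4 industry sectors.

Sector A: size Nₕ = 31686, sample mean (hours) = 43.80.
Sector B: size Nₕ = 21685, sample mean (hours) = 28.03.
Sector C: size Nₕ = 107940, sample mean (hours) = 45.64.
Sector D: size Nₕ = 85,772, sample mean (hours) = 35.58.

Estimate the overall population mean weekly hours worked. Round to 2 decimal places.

N = 247083; weights Wₕ = Nₕ/N = (0.1282, 0.0878, 0.4369, 0.3471).
x̄_st = Σ Wₕ·x̄ₕ = 0.1282·43.80 + 0.0878·28.03 + 0.4369·45.64 + 0.3471·35.58 ≈ 40.3663...
→ 40.37.

40.37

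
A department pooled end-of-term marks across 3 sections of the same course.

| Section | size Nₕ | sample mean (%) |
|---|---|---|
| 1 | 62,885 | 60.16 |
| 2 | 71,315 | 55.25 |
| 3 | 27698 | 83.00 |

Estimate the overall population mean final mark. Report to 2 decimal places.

61.90

x̄_st = (Σ Nₕx̄ₕ) / (Σ Nₕ) = (62885·60.16 + 71315·55.25 + 27698·83.00) / 161898
= 10022249.35 / 161898 = 61.9047... → 61.90.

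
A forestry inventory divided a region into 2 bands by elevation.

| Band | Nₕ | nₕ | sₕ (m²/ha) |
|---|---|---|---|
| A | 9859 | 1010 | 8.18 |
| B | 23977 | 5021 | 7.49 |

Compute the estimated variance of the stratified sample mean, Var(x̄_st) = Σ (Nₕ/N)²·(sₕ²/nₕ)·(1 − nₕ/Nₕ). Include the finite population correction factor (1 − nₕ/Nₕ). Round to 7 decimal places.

0.0094841

N = 33836. Term for each stratum: Wₕ²sₕ²/nₕ·(1−nₕ/Nₕ).
Var(x̄_st) = 0.0050484059 + 0.0044356465 = 0.0094840523 → 0.0094841.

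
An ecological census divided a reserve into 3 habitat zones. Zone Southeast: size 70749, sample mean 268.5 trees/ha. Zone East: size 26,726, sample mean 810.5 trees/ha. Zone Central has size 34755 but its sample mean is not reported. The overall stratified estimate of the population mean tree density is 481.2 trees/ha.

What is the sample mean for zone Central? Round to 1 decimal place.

N = 70749 + 26726 + 34755 = 132230.
Overall total = μ·N = 481.2·132230 = 63629076.
Subtract the known strata: 70749·268.5 + 26726·810.5 = 40657529.5.
Remaining total for zone Central: 63629076 − 40657529.5 = 22971546.5.
Divide by its size: 22971546.5 / 34755 = 660.957... → 661.0.

661.0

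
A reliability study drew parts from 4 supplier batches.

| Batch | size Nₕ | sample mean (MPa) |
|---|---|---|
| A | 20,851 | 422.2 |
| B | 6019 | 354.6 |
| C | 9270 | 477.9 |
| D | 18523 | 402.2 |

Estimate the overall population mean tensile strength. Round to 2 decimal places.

417.43

N = 20851 + 6019 + 9270 + 18523 = 54663.
Weight each subgroup mean by Nₕ/N and sum.
Σ Nₕx̄ₕ = 20851·422.2 + 6019·354.6 + 9270·477.9 + 18523·402.2 = 8803292.2 + 2134337.4 + 4430133 + 7449950.6 = 22817713.2.
Divide by N: 22817713.2 / 54663 = 417.4252... → 417.43.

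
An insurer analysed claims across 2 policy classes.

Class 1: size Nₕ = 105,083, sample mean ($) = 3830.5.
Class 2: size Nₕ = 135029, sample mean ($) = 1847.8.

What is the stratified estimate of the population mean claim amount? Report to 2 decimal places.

2715.51

x̄_st = (Σ Nₕx̄ₕ) / (Σ Nₕ) = (105083·3830.5 + 135029·1847.8) / 240112
= 652027017.7 / 240112 = 2715.5120... → 2715.51.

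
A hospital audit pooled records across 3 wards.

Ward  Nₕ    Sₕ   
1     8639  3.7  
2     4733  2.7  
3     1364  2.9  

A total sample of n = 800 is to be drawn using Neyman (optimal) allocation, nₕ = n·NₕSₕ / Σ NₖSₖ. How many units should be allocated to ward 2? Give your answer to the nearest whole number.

210

Σ NₕSₕ = 8639·3.7 + 4733·2.7 + 1364·2.9 = 48699.
Share for 2: 12779.1/48699 = 0.26241.
n_2 = 800 × 0.26241 = 209.928... → 210.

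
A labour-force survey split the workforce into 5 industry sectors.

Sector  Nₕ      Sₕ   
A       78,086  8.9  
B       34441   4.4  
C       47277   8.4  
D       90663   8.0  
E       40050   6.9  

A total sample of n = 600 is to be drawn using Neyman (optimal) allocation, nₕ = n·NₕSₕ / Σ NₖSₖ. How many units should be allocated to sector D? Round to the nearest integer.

Σ NₕSₕ = 78086·8.9 + 34441·4.4 + 47277·8.4 + 90663·8.0 + 40050·6.9 = 2245281.6.
Share for D: 725304/2245281.6 = 0.32303.
n_D = 600 × 0.32303 = 193.821... → 194.

194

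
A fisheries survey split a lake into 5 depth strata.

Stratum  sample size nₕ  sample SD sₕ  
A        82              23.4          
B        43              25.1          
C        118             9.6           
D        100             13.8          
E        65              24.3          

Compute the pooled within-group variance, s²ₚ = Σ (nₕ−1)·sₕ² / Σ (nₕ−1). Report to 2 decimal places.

343.03

Degrees of freedom: 81 + 42 + 117 + 99 + 64 = 403.
Σ(nₕ−1)sₕ² = 81·547.56 + 42·630.01 + 117·92.16 + 99·190.44 + 64·590.49 = 138240.42.
s²ₚ = 138240.42 / 403 = 343.0283... → 343.03.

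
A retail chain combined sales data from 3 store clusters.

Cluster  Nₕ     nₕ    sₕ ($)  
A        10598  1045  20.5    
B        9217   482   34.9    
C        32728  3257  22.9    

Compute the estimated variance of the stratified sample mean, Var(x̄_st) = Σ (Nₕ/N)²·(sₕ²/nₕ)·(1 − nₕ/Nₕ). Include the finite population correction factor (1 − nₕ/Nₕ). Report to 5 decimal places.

N = 52543; Wₕ = Nₕ/N.
cluster A: (10598/52543)²·20.5²/1045·(1 − 1045/10598) = 0.01474774
cluster B: (9217/52543)²·34.9²/482·(1 − 482/9217) = 0.07369306
cluster C: (32728/52543)²·22.9²/3257·(1 − 3257/32728) = 0.05625198
Sum = 0.14469278 → 0.14469.

0.14469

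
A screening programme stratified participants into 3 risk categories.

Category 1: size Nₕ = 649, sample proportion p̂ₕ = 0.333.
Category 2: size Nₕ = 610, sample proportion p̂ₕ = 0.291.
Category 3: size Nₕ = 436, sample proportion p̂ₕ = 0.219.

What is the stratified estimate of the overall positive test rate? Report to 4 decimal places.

0.2886

N = 649 + 610 + 436 = 1695.
Overall proportion = Σ (Nₕ/N)·p̂ₕ.
Σ Nₕp̂ₕ = 216.117 + 177.51 + 95.484 = 489.111.
489.111 / 1695 = 0.288561... → 0.2886.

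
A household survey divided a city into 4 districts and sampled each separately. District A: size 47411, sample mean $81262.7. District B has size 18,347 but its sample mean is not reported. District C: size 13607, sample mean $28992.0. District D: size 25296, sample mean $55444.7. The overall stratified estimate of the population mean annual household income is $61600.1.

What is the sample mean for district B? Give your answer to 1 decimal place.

43459.9

Σ Nₕx̄ₕ = N·μ, so 18347·x̄_B = 104661·61600.1 − (47411·81262.7 + 13607·28992.0 + 25296·55444.7).
= 6447128066.1 − 5649769144.9 = 797358921.2.
x̄_B = 797358921.2 / 18347 = 43459.907... → 43459.9.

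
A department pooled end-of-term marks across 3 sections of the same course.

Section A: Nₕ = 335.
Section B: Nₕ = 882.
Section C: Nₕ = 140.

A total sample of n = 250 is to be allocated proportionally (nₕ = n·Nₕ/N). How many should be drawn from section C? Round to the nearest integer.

26

N = 335 + 882 + 140 = 1357.
n_C = 250·140/1357 = 25.792... → 26.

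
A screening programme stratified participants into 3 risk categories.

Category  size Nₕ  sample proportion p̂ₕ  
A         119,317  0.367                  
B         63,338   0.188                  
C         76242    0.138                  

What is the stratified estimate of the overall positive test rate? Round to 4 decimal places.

Wₕ = Nₕ/N with N = 258897: 0.4609, 0.2446, 0.2945.
p̂_st = 0.4609·0.367 + 0.2446·0.188 + 0.2945·0.138 ≈ 0.255771... → 0.2558.

0.2558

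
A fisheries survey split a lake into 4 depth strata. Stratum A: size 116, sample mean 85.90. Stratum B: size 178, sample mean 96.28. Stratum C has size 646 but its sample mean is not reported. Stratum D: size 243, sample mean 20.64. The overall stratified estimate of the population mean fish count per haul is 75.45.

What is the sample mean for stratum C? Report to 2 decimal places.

Σ Nₕx̄ₕ = N·μ, so 646·x̄_C = 1183·75.45 − (116·85.90 + 178·96.28 + 243·20.64).
= 89257.35 − 32117.76 = 57139.59.
x̄_C = 57139.59 / 646 = 88.4514... → 88.45.

88.45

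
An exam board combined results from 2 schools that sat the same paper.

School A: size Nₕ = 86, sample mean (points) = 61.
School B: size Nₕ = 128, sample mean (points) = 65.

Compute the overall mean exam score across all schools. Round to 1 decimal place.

N = 86 + 128 = 214.
Weight each subgroup mean by Nₕ/N and sum.
Σ Nₕx̄ₕ = 86·61 + 128·65 = 5246 + 8320 = 13566.
Divide by N: 13566 / 214 = 63.393... → 63.4.

63.4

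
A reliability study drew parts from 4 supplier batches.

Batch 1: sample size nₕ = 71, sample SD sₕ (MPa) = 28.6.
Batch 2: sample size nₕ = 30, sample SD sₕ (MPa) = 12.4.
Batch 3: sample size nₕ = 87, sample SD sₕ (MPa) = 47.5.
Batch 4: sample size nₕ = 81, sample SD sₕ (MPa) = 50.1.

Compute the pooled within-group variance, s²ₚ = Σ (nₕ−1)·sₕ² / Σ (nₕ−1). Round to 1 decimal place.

Degrees of freedom: 70 + 29 + 86 + 80 = 265.
Σ(nₕ−1)sₕ² = 70·817.96 + 29·153.76 + 86·2256.25 + 80·2510.01 = 456554.54.
s²ₚ = 456554.54 / 265 = 1722.847... → 1722.8.

1722.8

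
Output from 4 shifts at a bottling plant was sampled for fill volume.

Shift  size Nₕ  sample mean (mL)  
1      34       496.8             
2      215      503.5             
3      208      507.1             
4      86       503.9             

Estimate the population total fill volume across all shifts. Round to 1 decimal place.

273955.9

Population total = Σ Nₕ·x̄ₕ (each stratum's size times its mean).
34·496.8 + 215·503.5 + 208·507.1 + 86·503.9 = 16891.2 + 108252.5 + 105476.8 + 43335.4 = 273955.9.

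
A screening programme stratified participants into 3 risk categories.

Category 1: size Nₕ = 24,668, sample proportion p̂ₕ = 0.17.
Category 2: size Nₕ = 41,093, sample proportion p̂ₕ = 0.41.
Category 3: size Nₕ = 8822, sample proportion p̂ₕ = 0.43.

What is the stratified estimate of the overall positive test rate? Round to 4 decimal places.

N = 24668 + 41093 + 8822 = 74583.
Overall proportion = Σ (Nₕ/N)·p̂ₕ.
Σ Nₕp̂ₕ = 4193.56 + 16848.13 + 3793.46 = 24835.15.
24835.15 / 74583 = 0.332987... → 0.3330.

0.3330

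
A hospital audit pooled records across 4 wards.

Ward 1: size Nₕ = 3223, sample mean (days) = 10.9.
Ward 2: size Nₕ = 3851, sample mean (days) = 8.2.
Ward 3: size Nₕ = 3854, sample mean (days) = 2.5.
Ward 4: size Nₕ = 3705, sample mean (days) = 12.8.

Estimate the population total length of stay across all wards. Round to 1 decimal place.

123767.9

1: 3223·10.9 = 35130.7
2: 3851·8.2 = 31578.2
3: 3854·2.5 = 9635
4: 3705·12.8 = 47424
τ̂ = Σ Nₕx̄ₕ = 123767.9.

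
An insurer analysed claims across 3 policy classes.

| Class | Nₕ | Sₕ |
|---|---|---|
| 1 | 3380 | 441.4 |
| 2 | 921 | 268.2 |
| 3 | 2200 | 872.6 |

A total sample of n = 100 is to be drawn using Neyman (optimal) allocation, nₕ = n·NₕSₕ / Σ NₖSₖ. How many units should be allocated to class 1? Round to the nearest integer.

1: NₕSₕ = 3380·441.4 = 1491932
2: NₕSₕ = 921·268.2 = 247012.2
3: NₕSₕ = 2200·872.6 = 1919720
Σ NₕSₕ = 3658664.2.
n_1 = 100·1491932/3658664.2 = 40.778... → 41.

41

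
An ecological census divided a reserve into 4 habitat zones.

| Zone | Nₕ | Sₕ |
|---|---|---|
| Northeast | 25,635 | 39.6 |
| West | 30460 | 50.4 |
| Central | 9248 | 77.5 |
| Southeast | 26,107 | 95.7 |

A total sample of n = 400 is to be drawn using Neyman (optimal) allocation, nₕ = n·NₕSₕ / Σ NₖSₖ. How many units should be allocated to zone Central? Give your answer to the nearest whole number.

50

Northeast: NₕSₕ = 25635·39.6 = 1015146
West: NₕSₕ = 30460·50.4 = 1535184
Central: NₕSₕ = 9248·77.5 = 716720
Southeast: NₕSₕ = 26107·95.7 = 2498439.9
Σ NₕSₕ = 5765489.9.
n_Central = 400·716720/5765489.9 = 49.725... → 50.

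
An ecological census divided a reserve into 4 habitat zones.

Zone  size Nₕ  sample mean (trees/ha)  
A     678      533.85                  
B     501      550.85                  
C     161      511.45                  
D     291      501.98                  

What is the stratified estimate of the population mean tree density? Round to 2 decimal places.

N = 1631; weights Wₕ = Nₕ/N = (0.4157, 0.3072, 0.0987, 0.1784).
x̄_st = Σ Wₕ·x̄ₕ = 0.4157·533.85 + 0.3072·550.85 + 0.0987·511.45 + 0.1784·501.98 ≈ 531.1746...
→ 531.17.

531.17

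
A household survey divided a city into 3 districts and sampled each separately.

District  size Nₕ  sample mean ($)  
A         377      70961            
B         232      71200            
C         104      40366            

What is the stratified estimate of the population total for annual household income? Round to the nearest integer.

47468761

Estimate total by summing Nₕ·x̄ₕ over strata.
377·70961 + 232·71200 + 104·40366 = 26752297 + 16518400 + 4198064 = 47468761.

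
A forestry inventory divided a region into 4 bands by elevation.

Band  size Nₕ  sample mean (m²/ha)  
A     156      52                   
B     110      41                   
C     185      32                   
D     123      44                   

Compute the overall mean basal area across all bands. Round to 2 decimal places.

41.73

N = 156 + 110 + 185 + 123 = 574.
Weight each subgroup mean by Nₕ/N and sum.
Σ Nₕx̄ₕ = 156·52 + 110·41 + 185·32 + 123·44 = 8112 + 4510 + 5920 + 5412 = 23954.
Divide by N: 23954 / 574 = 41.7317... → 41.73.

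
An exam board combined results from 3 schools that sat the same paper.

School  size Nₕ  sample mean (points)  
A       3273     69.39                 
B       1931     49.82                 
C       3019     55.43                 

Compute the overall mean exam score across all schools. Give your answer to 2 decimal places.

N = 3273 + 1931 + 3019 = 8223.
Weight each subgroup mean by Nₕ/N and sum.
Σ Nₕx̄ₕ = 3273·69.39 + 1931·49.82 + 3019·55.43 = 227113.47 + 96202.42 + 167343.17 = 490659.06.
Divide by N: 490659.06 / 8223 = 59.6691... → 59.67.

59.67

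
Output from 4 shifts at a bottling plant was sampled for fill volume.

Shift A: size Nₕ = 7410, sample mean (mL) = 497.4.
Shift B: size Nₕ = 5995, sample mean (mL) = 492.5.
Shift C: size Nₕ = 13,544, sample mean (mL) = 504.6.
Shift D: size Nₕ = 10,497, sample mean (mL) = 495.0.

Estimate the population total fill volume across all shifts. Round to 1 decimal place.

A: 7410·497.4 = 3685734
B: 5995·492.5 = 2952537.5
C: 13544·504.6 = 6834302.4
D: 10497·495.0 = 5196015
τ̂ = Σ Nₕx̄ₕ = 18668588.9.

18668588.9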